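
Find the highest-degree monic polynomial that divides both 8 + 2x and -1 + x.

1

By polynomial division,
  2x + 8 = (2)(x - 1) + (10)
  x - 1 = ((1/10)x - 1/10)(10) + (0)
The last nonzero remainder is the constant 10, so the polynomials are coprime and gcd = 1.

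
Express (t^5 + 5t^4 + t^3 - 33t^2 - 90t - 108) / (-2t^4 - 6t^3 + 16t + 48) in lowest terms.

(-t^2 + 9)/(2t - 4)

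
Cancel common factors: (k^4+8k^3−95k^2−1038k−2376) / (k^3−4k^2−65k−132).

By polynomial division,
  k^4+8k^3−95k^2−1038k−2376 = (k+12)(k^3−4k^2−65k−132) + (18k^2−126k−792)
  k^3−4k^2−65k−132 = ((1/18)k+1/6)(18k^2−126k−792) + (0)
Last nonzero remainder: 18k^2−126k−792. Dividing through by 18 gives the monic gcd k^2−7k−44.
Cancel k^2−7k−44 from numerator and denominator to get the reduced form.

(k^2+15k+54)/(k+3)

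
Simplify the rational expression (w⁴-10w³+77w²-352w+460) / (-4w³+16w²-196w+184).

Repeated division with remainder:
  w⁴-10w³+77w²-352w+460 = (-(1/4)w+3/2)(-4w³+16w²-196w+184) + (4w²-12w+184)
  -4w³+16w²-196w+184 = (-w+1)(4w²-12w+184) + (0)
Last nonzero remainder: 4w²-12w+184. Dividing through by 4 gives the monic gcd w²-3w+46.
Cancel w²-3w+46 from numerator and denominator to get the reduced form.

(-w²+7w-10)/(4w-4)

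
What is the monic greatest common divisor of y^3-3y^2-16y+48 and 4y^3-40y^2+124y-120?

y-3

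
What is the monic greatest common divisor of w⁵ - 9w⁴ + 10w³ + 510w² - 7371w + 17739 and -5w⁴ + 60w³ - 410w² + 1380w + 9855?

By polynomial division,
  w⁵ - 9w⁴ + 10w³ + 510w² - 7371w + 17739 = (-(1/5)w - 3/5)(-5w⁴ + 60w³ - 410w² + 1380w + 9855) + (-36w³ + 540w² - 4572w + 23652)
  -5w⁴ + 60w³ - 410w² + 1380w + 9855 = ((5/36)w + 5/12)(-36w³ + 540w² - 4572w + 23652) + (0)
Last nonzero remainder: -36w³ + 540w² - 4572w + 23652. Dividing through by -36 gives the monic gcd w³ - 15w² + 127w - 657.

w³ - 15w² + 127w - 657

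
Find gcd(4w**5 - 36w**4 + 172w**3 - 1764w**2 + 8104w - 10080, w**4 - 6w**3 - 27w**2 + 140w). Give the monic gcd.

By polynomial division,
  4w**5 - 36w**4 + 172w**3 - 1764w**2 + 8104w - 10080 = (4w - 12)(w**4 - 6w**3 - 27w**2 + 140w) + (208w**3 - 2648w**2 + 9784w - 10080)
  w**4 - 6w**3 - 27w**2 + 140w = ((1/208)w + 175/5408)(208w**3 - 2648w**2 + 9784w - 10080) + ((7875/676)w**2 - (86625/676)w + 55125/169)
  208w**3 - 2648w**2 + 9784w - 10080 = ((140608/7875)w - 5408/175)((7875/676)w**2 - (86625/676)w + 55125/169) + (0)
Last nonzero remainder: (7875/676)w**2 - (86625/676)w + 55125/169. Dividing through by 7875/676 gives the monic gcd w**2 - 11w + 28.

w**2 - 11w + 28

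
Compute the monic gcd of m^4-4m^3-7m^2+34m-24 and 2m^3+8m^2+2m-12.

m^2+2m-3

Euclidean algorithm in ℚ[m]:
  m^4-4m^3-7m^2+34m-24 = ((1/2)m-4)(2m^3+8m^2+2m-12) + (24m^2+48m-72)
  2m^3+8m^2+2m-12 = ((1/12)m+1/6)(24m^2+48m-72) + (0)
Last nonzero remainder: 24m^2+48m-72. Dividing through by 24 gives the monic gcd m^2+2m-3.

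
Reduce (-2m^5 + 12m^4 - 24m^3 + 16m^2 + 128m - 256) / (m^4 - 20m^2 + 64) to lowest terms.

Repeated division with remainder:
  -2m^5 + 12m^4 - 24m^3 + 16m^2 + 128m - 256 = (-2m + 12)(m^4 - 20m^2 + 64) + (-64m^3 + 256m^2 + 256m - 1024)
  m^4 - 20m^2 + 64 = (-(1/64)m - 1/16)(-64m^3 + 256m^2 + 256m - 1024) + (0)
Last nonzero remainder: -64m^3 + 256m^2 + 256m - 1024. Dividing through by -64 gives the monic gcd m^3 - 4m^2 - 4m + 16.
Cancel m^3 - 4m^2 - 4m + 16 from numerator and denominator to get the reduced form.

(-2m^2 + 4m - 16)/(m + 4)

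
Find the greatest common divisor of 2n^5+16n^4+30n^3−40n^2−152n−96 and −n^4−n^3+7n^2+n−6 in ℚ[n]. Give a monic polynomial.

Apply the Euclidean algorithm:
  2n^5+16n^4+30n^3−40n^2−152n−96 = (−2n−14)(−n^4−n^3+7n^2+n−6) + (30n^3+60n^2−150n−180)
  −n^4−n^3+7n^2+n−6 = (−(1/30)n+1/30)(30n^3+60n^2−150n−180) + (0)
Last nonzero remainder: 30n^3+60n^2−150n−180. Dividing through by 30 gives the monic gcd n^3+2n^2−5n−6.

n^3+2n^2−5n−6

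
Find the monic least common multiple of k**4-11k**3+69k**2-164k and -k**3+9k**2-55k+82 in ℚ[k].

k**5-13k**4+91k**3-302k**2+328k

By polynomial division,
  k**4-11k**3+69k**2-164k = (-k+2)(-k**3+9k**2-55k+82) + (-4k**2+28k-164)
  -k**3+9k**2-55k+82 = ((1/4)k-1/2)(-4k**2+28k-164) + (0)
Last nonzero remainder: -4k**2+28k-164. Dividing through by -4 gives the monic gcd k**2-7k+41.
Then lcm(f, g) = f·g / gcd(f, g); expanding and making the result monic gives the answer.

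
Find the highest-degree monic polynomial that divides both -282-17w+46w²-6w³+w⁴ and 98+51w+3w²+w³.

By polynomial division,
  w⁴-6w³+46w²-17w-282 = (w-9)(w³+3w²+51w+98) + (22w²+344w+600)
  w³+3w²+51w+98 = ((1/22)w-139/242)(22w²+344w+600) + ((26779/121)w+53558/121)
  22w²+344w+600 = ((2662/26779)w+36300/26779)((26779/121)w+53558/121) + (0)
Last nonzero remainder: (26779/121)w+53558/121. Dividing through by 26779/121 gives the monic gcd w+2.

2+w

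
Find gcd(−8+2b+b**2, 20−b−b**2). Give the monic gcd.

By polynomial division,
  b**2+2b−8 = (−1)(−b**2−b+20) + (b+12)
  −b**2−b+20 = (−b+11)(b+12) + (−112)
  b+12 = (−(1/112)b−3/28)(−112) + (0)
The last nonzero remainder is the constant −112, so the polynomials are coprime and gcd = 1.

1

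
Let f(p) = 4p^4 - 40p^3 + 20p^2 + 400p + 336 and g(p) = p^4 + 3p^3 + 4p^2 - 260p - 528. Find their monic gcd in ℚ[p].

p^2 - 4p - 12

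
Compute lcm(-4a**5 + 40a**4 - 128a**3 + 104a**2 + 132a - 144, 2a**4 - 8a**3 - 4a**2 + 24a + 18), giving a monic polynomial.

a**6 - 9a**5 + 22a**4 + 6a**3 - 59a**2 + 3a + 36

Euclidean algorithm in ℚ[a]:
  -4a**5 + 40a**4 - 128a**3 + 104a**2 + 132a - 144 = (-2a + 12)(2a**4 - 8a**3 - 4a**2 + 24a + 18) + (-40a**3 + 200a**2 - 120a - 360)
  2a**4 - 8a**3 - 4a**2 + 24a + 18 = (-(1/20)a - 1/20)(-40a**3 + 200a**2 - 120a - 360) + (0)
Last nonzero remainder: -40a**3 + 200a**2 - 120a - 360. Dividing through by -40 gives the monic gcd a**3 - 5a**2 + 3a + 9.
Then lcm(f, g) = f·g / gcd(f, g); expanding and making the result monic gives the answer.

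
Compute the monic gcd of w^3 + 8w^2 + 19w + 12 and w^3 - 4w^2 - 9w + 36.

Euclidean algorithm in ℚ[w]:
  w^3 + 8w^2 + 19w + 12 = (w^3 - 4w^2 - 9w + 36) + (12w^2 + 28w - 24)
  w^3 - 4w^2 - 9w + 36 = ((1/12)w - 19/36)(12w^2 + 28w - 24) + ((70/9)w + 70/3)
  12w^2 + 28w - 24 = ((54/35)w - 36/35)((70/9)w + 70/3) + (0)
Last nonzero remainder: (70/9)w + 70/3. Dividing through by 70/9 gives the monic gcd w + 3.

w + 3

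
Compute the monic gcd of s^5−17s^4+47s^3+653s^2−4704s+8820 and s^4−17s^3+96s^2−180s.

s^3−17s^2+96s−180

Euclidean algorithm in ℚ[s]:
  s^5−17s^4+47s^3+653s^2−4704s+8820 = (s)(s^4−17s^3+96s^2−180s) + (−49s^3+833s^2−4704s+8820)
  s^4−17s^3+96s^2−180s = (−(1/49)s)(−49s^3+833s^2−4704s+8820) + (0)
Last nonzero remainder: −49s^3+833s^2−4704s+8820. Dividing through by −49 gives the monic gcd s^3−17s^2+96s−180.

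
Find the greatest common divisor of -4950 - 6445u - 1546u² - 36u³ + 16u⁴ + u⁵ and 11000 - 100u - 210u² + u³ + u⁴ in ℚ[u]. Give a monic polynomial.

-110 + u + u²

By polynomial division,
  u⁵ + 16u⁴ - 36u³ - 1546u² - 6445u - 4950 = (u + 15)(u⁴ + u³ - 210u² - 100u + 11000) + (159u³ + 1704u² - 15945u - 169950)
  u⁴ + u³ - 210u² - 100u + 11000 = ((1/159)u - 515/8427)(159u³ + 1704u² - 15945u - 169950) + (-(15675/2809)u² - (15675/2809)u + 1724250/2809)
  159u³ + 1704u² - 15945u - 169950 = (-(148877/5225)u - 289327/1045)(-(15675/2809)u² - (15675/2809)u + 1724250/2809) + (0)
Last nonzero remainder: -(15675/2809)u² - (15675/2809)u + 1724250/2809. Dividing through by -15675/2809 gives the monic gcd u² + u - 110.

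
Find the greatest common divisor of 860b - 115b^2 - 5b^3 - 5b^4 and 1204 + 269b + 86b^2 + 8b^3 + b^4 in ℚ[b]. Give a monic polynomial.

43 + 5b + b^2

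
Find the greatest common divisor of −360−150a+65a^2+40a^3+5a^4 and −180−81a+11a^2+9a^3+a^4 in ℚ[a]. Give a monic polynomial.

12+7a+a^2

Euclidean algorithm in ℚ[a]:
  5a^4+40a^3+65a^2−150a−360 = (5)(a^4+9a^3+11a^2−81a−180) + (−5a^3+10a^2+255a+540)
  a^4+9a^3+11a^2−81a−180 = (−(1/5)a−11/5)(−5a^3+10a^2+255a+540) + (84a^2+588a+1008)
  −5a^3+10a^2+255a+540 = (−(5/84)a+15/28)(84a^2+588a+1008) + (0)
Last nonzero remainder: 84a^2+588a+1008. Dividing through by 84 gives the monic gcd a^2+7a+12.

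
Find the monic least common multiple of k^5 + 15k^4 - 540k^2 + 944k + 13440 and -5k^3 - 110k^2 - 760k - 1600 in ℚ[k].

k^6 + 19k^5 + 60k^4 - 540k^3 - 1216k^2 + 17216k + 53760

By polynomial division,
  k^5 + 15k^4 - 540k^2 + 944k + 13440 = (-(1/5)k^2 + (7/5)k - 2/5)(-5k^3 - 110k^2 - 760k - 1600) + (160k^2 + 2880k + 12800)
  -5k^3 - 110k^2 - 760k - 1600 = (-(1/32)k - 1/8)(160k^2 + 2880k + 12800) + (0)
Last nonzero remainder: 160k^2 + 2880k + 12800. Dividing through by 160 gives the monic gcd k^2 + 18k + 80.
Then lcm(f, g) = f·g / gcd(f, g); expanding and making the result monic gives the answer.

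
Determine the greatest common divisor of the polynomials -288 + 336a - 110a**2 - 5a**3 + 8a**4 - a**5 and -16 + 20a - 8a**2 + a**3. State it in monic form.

Repeated division with remainder:
  -a**5 + 8a**4 - 5a**3 - 110a**2 + 336a - 288 = (-a**2 + 15)(a**3 - 8a**2 + 20a - 16) + (-6a**2 + 36a - 48)
  a**3 - 8a**2 + 20a - 16 = (-(1/6)a + 1/3)(-6a**2 + 36a - 48) + (0)
Last nonzero remainder: -6a**2 + 36a - 48. Dividing through by -6 gives the monic gcd a**2 - 6a + 8.

8 - 6a + a**2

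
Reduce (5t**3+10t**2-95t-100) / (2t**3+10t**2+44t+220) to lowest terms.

(5t**2-15t-20)/(2t**2+44)

Euclidean algorithm in ℚ[t]:
  5t**3+10t**2-95t-100 = (5/2)(2t**3+10t**2+44t+220) + (-15t**2-205t-650)
  2t**3+10t**2+44t+220 = (-(2/15)t+52/45)(-15t**2-205t-650) + ((1748/9)t+8740/9)
  -15t**2-205t-650 = (-(135/1748)t-585/874)((1748/9)t+8740/9) + (0)
Last nonzero remainder: (1748/9)t+8740/9. Dividing through by 1748/9 gives the monic gcd t+5.
Cancel t+5 from numerator and denominator to get the reduced form.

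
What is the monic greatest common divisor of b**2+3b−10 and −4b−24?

1

Euclidean algorithm in ℚ[b]:
  b**2+3b−10 = (−(1/4)b+3/4)(−4b−24) + (8)
  −4b−24 = (−(1/2)b−3)(8) + (0)
The last nonzero remainder is the constant 8, so the polynomials are coprime and gcd = 1.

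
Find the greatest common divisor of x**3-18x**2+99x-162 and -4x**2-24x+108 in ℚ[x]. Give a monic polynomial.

x-3

Euclidean algorithm in ℚ[x]:
  x**3-18x**2+99x-162 = (-(1/4)x+6)(-4x**2-24x+108) + (270x-810)
  -4x**2-24x+108 = (-(2/135)x-2/15)(270x-810) + (0)
Last nonzero remainder: 270x-810. Dividing through by 270 gives the monic gcd x-3.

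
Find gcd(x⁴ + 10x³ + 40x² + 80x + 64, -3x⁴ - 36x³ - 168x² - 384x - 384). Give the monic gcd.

x³ + 8x² + 24x + 32

Apply the Euclidean algorithm:
  x⁴ + 10x³ + 40x² + 80x + 64 = (-1/3)(-3x⁴ - 36x³ - 168x² - 384x - 384) + (-2x³ - 16x² - 48x - 64)
  -3x⁴ - 36x³ - 168x² - 384x - 384 = ((3/2)x + 6)(-2x³ - 16x² - 48x - 64) + (0)
Last nonzero remainder: -2x³ - 16x² - 48x - 64. Dividing through by -2 gives the monic gcd x³ + 8x² + 24x + 32.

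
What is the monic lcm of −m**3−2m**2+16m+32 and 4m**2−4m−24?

m**4−m**3−22m**2+16m+96

Apply the Euclidean algorithm:
  −m**3−2m**2+16m+32 = (−(1/4)m−3/4)(4m**2−4m−24) + (7m+14)
  4m**2−4m−24 = ((4/7)m−12/7)(7m+14) + (0)
Last nonzero remainder: 7m+14. Dividing through by 7 gives the monic gcd m+2.
Then lcm(f, g) = f·g / gcd(f, g); expanding and making the result monic gives the answer.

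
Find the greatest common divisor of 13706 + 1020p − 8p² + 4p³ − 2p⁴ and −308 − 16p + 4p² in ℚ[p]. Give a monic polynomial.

Euclidean algorithm in ℚ[p]:
  −2p⁴ + 4p³ − 8p² + 1020p + 13706 = (−(1/2)p² − p − 89/2)(4p² − 16p − 308) + (0)
Last nonzero remainder: 4p² − 16p − 308. Dividing through by 4 gives the monic gcd p² − 4p − 77.

−77 − 4p + p²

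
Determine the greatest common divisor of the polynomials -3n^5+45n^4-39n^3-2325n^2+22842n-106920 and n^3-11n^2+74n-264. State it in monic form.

By polynomial division,
  -3n^5+45n^4-39n^3-2325n^2+22842n-106920 = (-3n^2+12n+315)(n^3-11n^2+74n-264) + (-540n^2+2700n-23760)
  n^3-11n^2+74n-264 = (-(1/540)n+1/90)(-540n^2+2700n-23760) + (0)
Last nonzero remainder: -540n^2+2700n-23760. Dividing through by -540 gives the monic gcd n^2-5n+44.

n^2-5n+44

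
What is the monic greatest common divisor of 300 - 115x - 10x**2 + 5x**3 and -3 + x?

By polynomial division,
  5x**3 - 10x**2 - 115x + 300 = (5x**2 + 5x - 100)(x - 3) + (0)
The last nonzero remainder x - 3 is already monic.

-3 + x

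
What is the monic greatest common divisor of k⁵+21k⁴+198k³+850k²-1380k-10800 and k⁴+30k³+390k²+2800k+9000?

Repeated division with remainder:
  k⁵+21k⁴+198k³+850k²-1380k-10800 = (k-9)(k⁴+30k³+390k²+2800k+9000) + (78k³+1560k²+14820k+70200)
  k⁴+30k³+390k²+2800k+9000 = ((1/78)k+5/39)(78k³+1560k²+14820k+70200) + (0)
Last nonzero remainder: 78k³+1560k²+14820k+70200. Dividing through by 78 gives the monic gcd k³+20k²+190k+900.

k³+20k²+190k+900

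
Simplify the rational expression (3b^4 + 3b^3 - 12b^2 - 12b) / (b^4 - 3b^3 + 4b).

(3b + 6)/(b - 2)

Apply the Euclidean algorithm:
  3b^4 + 3b^3 - 12b^2 - 12b = (3)(b^4 - 3b^3 + 4b) + (12b^3 - 12b^2 - 24b)
  b^4 - 3b^3 + 4b = ((1/12)b - 1/6)(12b^3 - 12b^2 - 24b) + (0)
Last nonzero remainder: 12b^3 - 12b^2 - 24b. Dividing through by 12 gives the monic gcd b^3 - b^2 - 2b.
Cancel b^3 - b^2 - 2b from numerator and denominator to get the reduced form.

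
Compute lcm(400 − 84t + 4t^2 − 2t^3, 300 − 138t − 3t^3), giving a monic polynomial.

400 − 284t + 46t^2 − 4t^3 + t^4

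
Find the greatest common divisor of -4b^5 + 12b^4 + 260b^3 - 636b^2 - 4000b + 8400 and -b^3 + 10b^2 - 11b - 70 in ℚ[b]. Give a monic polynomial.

b^2 - 12b + 35

Repeated division with remainder:
  -4b^5 + 12b^4 + 260b^3 - 636b^2 - 4000b + 8400 = (4b^2 + 28b - 24)(-b^3 + 10b^2 - 11b - 70) + (192b^2 - 2304b + 6720)
  -b^3 + 10b^2 - 11b - 70 = (-(1/192)b - 1/96)(192b^2 - 2304b + 6720) + (0)
Last nonzero remainder: 192b^2 - 2304b + 6720. Dividing through by 192 gives the monic gcd b^2 - 12b + 35.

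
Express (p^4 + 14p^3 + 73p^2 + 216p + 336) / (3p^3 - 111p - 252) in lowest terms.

(p^3 + 10p^2 + 33p + 84)/(3p^2 - 12p - 63)

By polynomial division,
  p^4 + 14p^3 + 73p^2 + 216p + 336 = ((1/3)p + 14/3)(3p^3 - 111p - 252) + (110p^2 + 818p + 1512)
  3p^3 - 111p - 252 = ((3/110)p - 1227/6050)(110p^2 + 818p + 1512) + ((41328/3025)p + 165312/3025)
  110p^2 + 818p + 1512 = ((166375/20664)p + 9075/328)((41328/3025)p + 165312/3025) + (0)
Last nonzero remainder: (41328/3025)p + 165312/3025. Dividing through by 41328/3025 gives the monic gcd p + 4.
Cancel p + 4 from numerator and denominator to get the reduced form.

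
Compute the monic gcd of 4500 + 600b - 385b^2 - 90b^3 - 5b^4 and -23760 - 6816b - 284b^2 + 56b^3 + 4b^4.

60 + 16b + b^2

Repeated division with remainder:
  -5b^4 - 90b^3 - 385b^2 + 600b + 4500 = (-5/4)(4b^4 + 56b^3 - 284b^2 - 6816b - 23760) + (-20b^3 - 740b^2 - 7920b - 25200)
  4b^4 + 56b^3 - 284b^2 - 6816b - 23760 = (-(1/5)b + 23/5)(-20b^3 - 740b^2 - 7920b - 25200) + (1536b^2 + 24576b + 92160)
  -20b^3 - 740b^2 - 7920b - 25200 = (-(5/384)b - 35/128)(1536b^2 + 24576b + 92160) + (0)
Last nonzero remainder: 1536b^2 + 24576b + 92160. Dividing through by 1536 gives the monic gcd b^2 + 16b + 60.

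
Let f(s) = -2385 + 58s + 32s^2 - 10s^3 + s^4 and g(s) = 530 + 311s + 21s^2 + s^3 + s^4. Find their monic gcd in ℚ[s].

265 + 23s - s^2 + s^3

Apply the Euclidean algorithm:
  s^4 - 10s^3 + 32s^2 + 58s - 2385 = (s^4 + s^3 + 21s^2 + 311s + 530) + (-11s^3 + 11s^2 - 253s - 2915)
  s^4 + s^3 + 21s^2 + 311s + 530 = (-(1/11)s - 2/11)(-11s^3 + 11s^2 - 253s - 2915) + (0)
Last nonzero remainder: -11s^3 + 11s^2 - 253s - 2915. Dividing through by -11 gives the monic gcd s^3 - s^2 + 23s + 265.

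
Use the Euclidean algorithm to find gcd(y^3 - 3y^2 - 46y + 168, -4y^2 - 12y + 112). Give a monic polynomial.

y^2 + 3y - 28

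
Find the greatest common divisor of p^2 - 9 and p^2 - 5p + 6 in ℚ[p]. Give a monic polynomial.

p - 3

Euclidean algorithm in ℚ[p]:
  p^2 - 9 = (p^2 - 5p + 6) + (5p - 15)
  p^2 - 5p + 6 = ((1/5)p - 2/5)(5p - 15) + (0)
Last nonzero remainder: 5p - 15. Dividing through by 5 gives the monic gcd p - 3.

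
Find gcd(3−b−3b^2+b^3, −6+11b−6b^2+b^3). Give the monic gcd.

Euclidean algorithm in ℚ[b]:
  b^3−3b^2−b+3 = (b^3−6b^2+11b−6) + (3b^2−12b+9)
  b^3−6b^2+11b−6 = ((1/3)b−2/3)(3b^2−12b+9) + (0)
Last nonzero remainder: 3b^2−12b+9. Dividing through by 3 gives the monic gcd b^2−4b+3.

3−4b+b^2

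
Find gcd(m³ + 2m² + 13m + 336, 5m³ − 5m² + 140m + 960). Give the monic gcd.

Apply the Euclidean algorithm:
  m³ + 2m² + 13m + 336 = (1/5)(5m³ − 5m² + 140m + 960) + (3m² − 15m + 144)
  5m³ − 5m² + 140m + 960 = ((5/3)m + 20/3)(3m² − 15m + 144) + (0)
Last nonzero remainder: 3m² − 15m + 144. Dividing through by 3 gives the monic gcd m² − 5m + 48.

m² − 5m + 48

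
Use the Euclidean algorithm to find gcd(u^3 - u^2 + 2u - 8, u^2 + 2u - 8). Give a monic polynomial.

Apply the Euclidean algorithm:
  u^3 - u^2 + 2u - 8 = (u - 3)(u^2 + 2u - 8) + (16u - 32)
  u^2 + 2u - 8 = ((1/16)u + 1/4)(16u - 32) + (0)
Last nonzero remainder: 16u - 32. Dividing through by 16 gives the monic gcd u - 2.

u - 2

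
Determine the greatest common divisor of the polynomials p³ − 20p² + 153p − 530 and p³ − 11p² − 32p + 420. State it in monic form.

p − 10

By polynomial division,
  p³ − 20p² + 153p − 530 = (p³ − 11p² − 32p + 420) + (−9p² + 185p − 950)
  p³ − 11p² − 32p + 420 = (−(1/9)p − 86/81)(−9p² + 185p − 950) + ((4768/81)p − 47680/81)
  −9p² + 185p − 950 = (−(729/4768)p + 7695/4768)((4768/81)p − 47680/81) + (0)
Last nonzero remainder: (4768/81)p − 47680/81. Dividing through by 4768/81 gives the monic gcd p − 10.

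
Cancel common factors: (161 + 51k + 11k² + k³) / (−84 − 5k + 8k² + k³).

By polynomial division,
  k³ + 11k² + 51k + 161 = (k³ + 8k² − 5k − 84) + (3k² + 56k + 245)
  k³ + 8k² − 5k − 84 = ((1/3)k − 32/9)(3k² + 56k + 245) + ((1012/9)k + 7084/9)
  3k² + 56k + 245 = ((27/1012)k + 315/1012)((1012/9)k + 7084/9) + (0)
Last nonzero remainder: (1012/9)k + 7084/9. Dividing through by 1012/9 gives the monic gcd k + 7.
Cancel k + 7 from numerator and denominator to get the reduced form.

(23 + 4k + k²)/(−12 + k + k²)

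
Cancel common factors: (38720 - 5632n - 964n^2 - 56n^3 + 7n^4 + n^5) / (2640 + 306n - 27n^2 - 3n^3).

(352 - 48n - 6n^2 - n^3)/(24 + 3n)

Apply the Euclidean algorithm:
  n^5 + 7n^4 - 56n^3 - 964n^2 - 5632n + 38720 = (-(1/3)n^2 + (2/3)n - 64/3)(-3n^3 - 27n^2 + 306n + 2640) + (-864n^2 - 864n + 95040)
  -3n^3 - 27n^2 + 306n + 2640 = ((1/288)n + 1/36)(-864n^2 - 864n + 95040) + (0)
Last nonzero remainder: -864n^2 - 864n + 95040. Dividing through by -864 gives the monic gcd n^2 + n - 110.
Cancel n^2 + n - 110 from numerator and denominator to get the reduced form.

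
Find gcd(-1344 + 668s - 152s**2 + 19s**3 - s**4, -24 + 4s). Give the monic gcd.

Apply the Euclidean algorithm:
  -s**4 + 19s**3 - 152s**2 + 668s - 1344 = (-(1/4)s**3 + (13/4)s**2 - (37/2)s + 56)(4s - 24) + (0)
Last nonzero remainder: 4s - 24. Dividing through by 4 gives the monic gcd s - 6.

-6 + s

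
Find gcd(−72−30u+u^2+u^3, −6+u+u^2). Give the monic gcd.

3+u

By polynomial division,
  u^3+u^2−30u−72 = (u)(u^2+u−6) + (−24u−72)
  u^2+u−6 = (−(1/24)u+1/12)(−24u−72) + (0)
Last nonzero remainder: −24u−72. Dividing through by −24 gives the monic gcd u+3.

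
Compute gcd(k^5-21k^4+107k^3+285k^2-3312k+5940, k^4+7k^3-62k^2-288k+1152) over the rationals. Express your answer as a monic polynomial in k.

By polynomial division,
  k^5-21k^4+107k^3+285k^2-3312k+5940 = (k-28)(k^4+7k^3-62k^2-288k+1152) + (365k^3-1163k^2-12528k+38196)
  k^4+7k^3-62k^2-288k+1152 = ((1/365)k+3718/133225)(365k^3-1163k^2-12528k+38196) + ((636804/133225)k^2-(5731236/133225)k+11462472/133225)
  365k^3-1163k^2-12528k+38196 = ((48627125/636804)k+141351725/318402)((636804/133225)k^2-(5731236/133225)k+11462472/133225) + (0)
Last nonzero remainder: (636804/133225)k^2-(5731236/133225)k+11462472/133225. Dividing through by 636804/133225 gives the monic gcd k^2-9k+18.

k^2-9k+18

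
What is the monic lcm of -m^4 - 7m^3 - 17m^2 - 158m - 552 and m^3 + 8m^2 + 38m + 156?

m^6 + 9m^5 + 57m^4 + 374m^3 + 1310m^2 + 5212m + 14352

Repeated division with remainder:
  -m^4 - 7m^3 - 17m^2 - 158m - 552 = (-m + 1)(m^3 + 8m^2 + 38m + 156) + (13m^2 - 40m - 708)
  m^3 + 8m^2 + 38m + 156 = ((1/13)m + 144/169)(13m^2 - 40m - 708) + ((21386/169)m + 128316/169)
  13m^2 - 40m - 708 = ((2197/21386)m - 9971/10693)((21386/169)m + 128316/169) + (0)
Last nonzero remainder: (21386/169)m + 128316/169. Dividing through by 21386/169 gives the monic gcd m + 6.
Then lcm(f, g) = f·g / gcd(f, g); expanding and making the result monic gives the answer.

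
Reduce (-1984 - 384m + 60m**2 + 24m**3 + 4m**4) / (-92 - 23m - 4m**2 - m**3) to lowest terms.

By polynomial division,
  4m**4 + 24m**3 + 60m**2 - 384m - 1984 = (-4m - 8)(-m**3 - 4m**2 - 23m - 92) + (-64m**2 - 936m - 2720)
  -m**3 - 4m**2 - 23m - 92 = ((1/64)m - 85/512)(-64m**2 - 936m - 2720) + (-(8697/64)m - 8697/16)
  -64m**2 - 936m - 2720 = ((4096/8697)m + 43520/8697)(-(8697/64)m - 8697/16) + (0)
Last nonzero remainder: -(8697/64)m - 8697/16. Dividing through by -8697/64 gives the monic gcd m + 4.
Cancel m + 4 from numerator and denominator to get the reduced form.

(496 - 28m - 8m**2 - 4m**3)/(23 + m**2)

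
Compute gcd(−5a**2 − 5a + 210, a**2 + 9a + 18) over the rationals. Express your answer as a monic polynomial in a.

By polynomial division,
  −5a**2 − 5a + 210 = (−5)(a**2 + 9a + 18) + (40a + 300)
  a**2 + 9a + 18 = ((1/40)a + 3/80)(40a + 300) + (27/4)
  40a + 300 = ((160/27)a + 400/9)(27/4) + (0)
The last nonzero remainder is the constant 27/4, so the polynomials are coprime and gcd = 1.

1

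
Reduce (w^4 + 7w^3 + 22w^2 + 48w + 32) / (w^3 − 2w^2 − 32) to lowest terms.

(w^2 + 5w + 4)/(w − 4)

By polynomial division,
  w^4 + 7w^3 + 22w^2 + 48w + 32 = (w + 9)(w^3 − 2w^2 − 32) + (40w^2 + 80w + 320)
  w^3 − 2w^2 − 32 = ((1/40)w − 1/10)(40w^2 + 80w + 320) + (0)
Last nonzero remainder: 40w^2 + 80w + 320. Dividing through by 40 gives the monic gcd w^2 + 2w + 8.
Cancel w^2 + 2w + 8 from numerator and denominator to get the reduced form.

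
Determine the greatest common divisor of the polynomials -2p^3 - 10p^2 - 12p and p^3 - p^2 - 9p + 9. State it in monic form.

p + 3

By polynomial division,
  -2p^3 - 10p^2 - 12p = (-2)(p^3 - p^2 - 9p + 9) + (-12p^2 - 30p + 18)
  p^3 - p^2 - 9p + 9 = (-(1/12)p + 7/24)(-12p^2 - 30p + 18) + ((5/4)p + 15/4)
  -12p^2 - 30p + 18 = (-(48/5)p + 24/5)((5/4)p + 15/4) + (0)
Last nonzero remainder: (5/4)p + 15/4. Dividing through by 5/4 gives the monic gcd p + 3.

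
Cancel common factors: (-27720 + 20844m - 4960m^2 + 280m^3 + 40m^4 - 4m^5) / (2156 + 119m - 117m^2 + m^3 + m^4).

Apply the Euclidean algorithm:
  -4m^5 + 40m^4 + 280m^3 - 4960m^2 + 20844m - 27720 = (-4m + 44)(m^4 + m^3 - 117m^2 + 119m + 2156) + (-232m^3 + 664m^2 + 24232m - 122584)
  m^4 + m^3 - 117m^2 + 119m + 2156 = (-(1/232)m - 14/841)(-232m^3 + 664m^2 + 24232m - 122584) + (-(1260/841)m^2 - (5040/841)m + 97020/841)
  -232m^3 + 664m^2 + 24232m - 122584 = ((48778/315)m - 334718/315)(-(1260/841)m^2 - (5040/841)m + 97020/841) + (0)
Last nonzero remainder: -(1260/841)m^2 - (5040/841)m + 97020/841. Dividing through by -1260/841 gives the monic gcd m^2 + 4m - 77.
Cancel m^2 + 4m - 77 from numerator and denominator to get the reduced form.

(360 - 252m + 56m^2 - 4m^3)/(-28 - 3m + m^2)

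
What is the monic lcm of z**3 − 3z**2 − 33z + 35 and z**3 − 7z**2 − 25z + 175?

z**4 − 8z**3 − 18z**2 + 200z − 175

Apply the Euclidean algorithm:
  z**3 − 3z**2 − 33z + 35 = (z**3 − 7z**2 − 25z + 175) + (4z**2 − 8z − 140)
  z**3 − 7z**2 − 25z + 175 = ((1/4)z − 5/4)(4z**2 − 8z − 140) + (0)
Last nonzero remainder: 4z**2 − 8z − 140. Dividing through by 4 gives the monic gcd z**2 − 2z − 35.
Then lcm(f, g) = f·g / gcd(f, g); expanding and making the result monic gives the answer.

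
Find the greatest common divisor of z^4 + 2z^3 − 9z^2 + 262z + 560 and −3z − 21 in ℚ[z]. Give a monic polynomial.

Euclidean algorithm in ℚ[z]:
  z^4 + 2z^3 − 9z^2 + 262z + 560 = (−(1/3)z^3 + (5/3)z^2 − (26/3)z − 80/3)(−3z − 21) + (0)
Last nonzero remainder: −3z − 21. Dividing through by −3 gives the monic gcd z + 7.

z + 7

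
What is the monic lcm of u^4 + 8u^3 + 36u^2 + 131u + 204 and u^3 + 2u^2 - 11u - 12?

u^6 + 6u^5 + 17u^4 + 35u^3 - 166u^2 - 801u - 612

Repeated division with remainder:
  u^4 + 8u^3 + 36u^2 + 131u + 204 = (u + 6)(u^3 + 2u^2 - 11u - 12) + (35u^2 + 209u + 276)
  u^3 + 2u^2 - 11u - 12 = ((1/35)u - 139/1225)(35u^2 + 209u + 276) + ((5916/1225)u + 23664/1225)
  35u^2 + 209u + 276 = ((42875/5916)u + 28175/1972)((5916/1225)u + 23664/1225) + (0)
Last nonzero remainder: (5916/1225)u + 23664/1225. Dividing through by 5916/1225 gives the monic gcd u + 4.
Then lcm(f, g) = f·g / gcd(f, g); expanding and making the result monic gives the answer.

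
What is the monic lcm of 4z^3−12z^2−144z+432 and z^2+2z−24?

z^4−7z^3−24z^2+252z−432

By polynomial division,
  4z^3−12z^2−144z+432 = (4z−20)(z^2+2z−24) + (−8z−48)
  z^2+2z−24 = (−(1/8)z+1/2)(−8z−48) + (0)
Last nonzero remainder: −8z−48. Dividing through by −8 gives the monic gcd z+6.
Then lcm(f, g) = f·g / gcd(f, g); expanding and making the result monic gives the answer.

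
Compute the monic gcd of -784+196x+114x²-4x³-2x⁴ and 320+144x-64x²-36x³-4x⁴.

-8+2x+x²

By polynomial division,
  -2x⁴-4x³+114x²+196x-784 = (1/2)(-4x⁴-36x³-64x²+144x+320) + (14x³+146x²+124x-944)
  -4x⁴-36x³-64x²+144x+320 = (-(2/7)x+20/49)(14x³+146x²+124x-944) + (-(4320/49)x²-(8640/49)x+34560/49)
  14x³+146x²+124x-944 = (-(343/2160)x-2891/2160)(-(4320/49)x²-(8640/49)x+34560/49) + (0)
Last nonzero remainder: -(4320/49)x²-(8640/49)x+34560/49. Dividing through by -4320/49 gives the monic gcd x²+2x-8.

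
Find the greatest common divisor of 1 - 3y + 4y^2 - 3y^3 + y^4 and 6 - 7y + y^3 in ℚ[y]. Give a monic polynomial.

-1 + y

By polynomial division,
  y^4 - 3y^3 + 4y^2 - 3y + 1 = (y - 3)(y^3 - 7y + 6) + (11y^2 - 30y + 19)
  y^3 - 7y + 6 = ((1/11)y + 30/121)(11y^2 - 30y + 19) + (-(156/121)y + 156/121)
  11y^2 - 30y + 19 = (-(1331/156)y + 2299/156)(-(156/121)y + 156/121) + (0)
Last nonzero remainder: -(156/121)y + 156/121. Dividing through by -156/121 gives the monic gcd y - 1.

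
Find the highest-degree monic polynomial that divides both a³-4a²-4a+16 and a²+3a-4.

1

By polynomial division,
  a³-4a²-4a+16 = (a-7)(a²+3a-4) + (21a-12)
  a²+3a-4 = ((1/21)a+25/147)(21a-12) + (-96/49)
  21a-12 = (-(343/32)a+49/8)(-96/49) + (0)
The last nonzero remainder is the constant -96/49, so the polynomials are coprime and gcd = 1.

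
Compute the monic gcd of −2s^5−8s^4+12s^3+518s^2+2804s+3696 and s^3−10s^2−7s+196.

s^2−3s−28

Euclidean algorithm in ℚ[s]:
  −2s^5−8s^4+12s^3+518s^2+2804s+3696 = (−2s^2−28s−282)(s^3−10s^2−7s+196) + (−2106s^2+6318s+58968)
  s^3−10s^2−7s+196 = (−(1/2106)s+7/2106)(−2106s^2+6318s+58968) + (0)
Last nonzero remainder: −2106s^2+6318s+58968. Dividing through by −2106 gives the monic gcd s^2−3s−28.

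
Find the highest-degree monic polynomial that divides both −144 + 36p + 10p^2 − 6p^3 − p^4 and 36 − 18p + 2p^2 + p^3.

36 − 18p + 2p^2 + p^3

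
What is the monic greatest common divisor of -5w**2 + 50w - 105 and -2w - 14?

1

Repeated division with remainder:
  -5w**2 + 50w - 105 = ((5/2)w - 85/2)(-2w - 14) + (-700)
  -2w - 14 = ((1/350)w + 1/50)(-700) + (0)
The last nonzero remainder is the constant -700, so the polynomials are coprime and gcd = 1.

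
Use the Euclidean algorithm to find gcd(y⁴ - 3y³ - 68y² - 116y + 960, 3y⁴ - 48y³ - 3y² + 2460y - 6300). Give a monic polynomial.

y² - 13y + 30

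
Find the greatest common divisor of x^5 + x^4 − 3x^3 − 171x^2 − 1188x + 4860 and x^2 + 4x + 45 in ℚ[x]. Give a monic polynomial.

x^2 + 4x + 45

Apply the Euclidean algorithm:
  x^5 + x^4 − 3x^3 − 171x^2 − 1188x + 4860 = (x^3 − 3x^2 − 36x + 108)(x^2 + 4x + 45) + (0)
The last nonzero remainder x^2 + 4x + 45 is already monic.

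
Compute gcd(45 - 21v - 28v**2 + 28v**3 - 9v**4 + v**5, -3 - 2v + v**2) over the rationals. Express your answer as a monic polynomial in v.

Apply the Euclidean algorithm:
  v**5 - 9v**4 + 28v**3 - 28v**2 - 21v + 45 = (v**3 - 7v**2 + 17v - 15)(v**2 - 2v - 3) + (0)
The last nonzero remainder v**2 - 2v - 3 is already monic.

-3 - 2v + v**2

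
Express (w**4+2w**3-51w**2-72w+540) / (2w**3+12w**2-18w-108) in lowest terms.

(w**2-w-30)/(2w+6)

By polynomial division,
  w**4+2w**3-51w**2-72w+540 = ((1/2)w-2)(2w**3+12w**2-18w-108) + (-18w**2-54w+324)
  2w**3+12w**2-18w-108 = (-(1/9)w-1/3)(-18w**2-54w+324) + (0)
Last nonzero remainder: -18w**2-54w+324. Dividing through by -18 gives the monic gcd w**2+3w-18.
Cancel w**2+3w-18 from numerator and denominator to get the reduced form.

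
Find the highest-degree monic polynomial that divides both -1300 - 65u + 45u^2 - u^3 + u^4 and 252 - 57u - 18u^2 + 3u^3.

4 + u

Euclidean algorithm in ℚ[u]:
  u^4 - u^3 + 45u^2 - 65u - 1300 = ((1/3)u + 5/3)(3u^3 - 18u^2 - 57u + 252) + (94u^2 - 54u - 1720)
  3u^3 - 18u^2 - 57u + 252 = ((3/94)u - 765/4418)(94u^2 - 54u - 1720) + (-(25308/2209)u - 101232/2209)
  94u^2 - 54u - 1720 = (-(103823/12654)u + 474935/12654)(-(25308/2209)u - 101232/2209) + (0)
Last nonzero remainder: -(25308/2209)u - 101232/2209. Dividing through by -25308/2209 gives the monic gcd u + 4.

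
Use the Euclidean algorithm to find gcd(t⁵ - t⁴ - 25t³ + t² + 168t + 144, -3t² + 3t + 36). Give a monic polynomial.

t² - t - 12

By polynomial division,
  t⁵ - t⁴ - 25t³ + t² + 168t + 144 = (-(1/3)t³ + (13/3)t + 4)(-3t² + 3t + 36) + (0)
Last nonzero remainder: -3t² + 3t + 36. Dividing through by -3 gives the monic gcd t² - t - 12.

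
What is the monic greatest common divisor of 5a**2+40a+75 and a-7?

1

Euclidean algorithm in ℚ[a]:
  5a**2+40a+75 = (5a+75)(a-7) + (600)
  a-7 = ((1/600)a-7/600)(600) + (0)
The last nonzero remainder is the constant 600, so the polynomials are coprime and gcd = 1.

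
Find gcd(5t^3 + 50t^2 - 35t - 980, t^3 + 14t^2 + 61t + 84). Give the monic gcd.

t + 7

Apply the Euclidean algorithm:
  5t^3 + 50t^2 - 35t - 980 = (5)(t^3 + 14t^2 + 61t + 84) + (-20t^2 - 340t - 1400)
  t^3 + 14t^2 + 61t + 84 = (-(1/20)t + 3/20)(-20t^2 - 340t - 1400) + (42t + 294)
  -20t^2 - 340t - 1400 = (-(10/21)t - 100/21)(42t + 294) + (0)
Last nonzero remainder: 42t + 294. Dividing through by 42 gives the monic gcd t + 7.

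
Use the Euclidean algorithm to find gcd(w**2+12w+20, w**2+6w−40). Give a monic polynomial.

Euclidean algorithm in ℚ[w]:
  w**2+12w+20 = (w**2+6w−40) + (6w+60)
  w**2+6w−40 = ((1/6)w−2/3)(6w+60) + (0)
Last nonzero remainder: 6w+60. Dividing through by 6 gives the monic gcd w+10.

w+10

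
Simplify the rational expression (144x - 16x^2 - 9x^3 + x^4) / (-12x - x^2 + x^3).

(-36 - 5x + x^2)/(3 + x)

Repeated division with remainder:
  x^4 - 9x^3 - 16x^2 + 144x = (x - 8)(x^3 - x^2 - 12x) + (-12x^2 + 48x)
  x^3 - x^2 - 12x = (-(1/12)x - 1/4)(-12x^2 + 48x) + (0)
Last nonzero remainder: -12x^2 + 48x. Dividing through by -12 gives the monic gcd x^2 - 4x.
Cancel x^2 - 4x from numerator and denominator to get the reduced form.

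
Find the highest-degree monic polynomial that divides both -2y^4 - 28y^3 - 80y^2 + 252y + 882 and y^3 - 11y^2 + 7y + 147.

By polynomial division,
  -2y^4 - 28y^3 - 80y^2 + 252y + 882 = (-2y - 50)(y^3 - 11y^2 + 7y + 147) + (-616y^2 + 896y + 8232)
  y^3 - 11y^2 + 7y + 147 = (-(1/616)y + 15/968)(-616y^2 + 896y + 8232) + ((784/121)y + 2352/121)
  -616y^2 + 896y + 8232 = (-(1331/14)y + 847/2)((784/121)y + 2352/121) + (0)
Last nonzero remainder: (784/121)y + 2352/121. Dividing through by 784/121 gives the monic gcd y + 3.

y + 3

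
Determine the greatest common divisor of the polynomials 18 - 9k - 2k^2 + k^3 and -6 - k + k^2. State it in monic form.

Euclidean algorithm in ℚ[k]:
  k^3 - 2k^2 - 9k + 18 = (k - 1)(k^2 - k - 6) + (-4k + 12)
  k^2 - k - 6 = (-(1/4)k - 1/2)(-4k + 12) + (0)
Last nonzero remainder: -4k + 12. Dividing through by -4 gives the monic gcd k - 3.

-3 + k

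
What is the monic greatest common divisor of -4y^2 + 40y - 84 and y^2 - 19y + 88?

By polynomial division,
  -4y^2 + 40y - 84 = (-4)(y^2 - 19y + 88) + (-36y + 268)
  y^2 - 19y + 88 = (-(1/36)y + 26/81)(-36y + 268) + (160/81)
  -36y + 268 = (-(729/40)y + 5427/40)(160/81) + (0)
The last nonzero remainder is the constant 160/81, so the polynomials are coprime and gcd = 1.

1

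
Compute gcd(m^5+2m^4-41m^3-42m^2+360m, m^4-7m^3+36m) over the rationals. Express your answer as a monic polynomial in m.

Apply the Euclidean algorithm:
  m^5+2m^4-41m^3-42m^2+360m = (m+9)(m^4-7m^3+36m) + (22m^3-78m^2+36m)
  m^4-7m^3+36m = ((1/22)m-19/121)(22m^3-78m^2+36m) + (-(1680/121)m^2+(5040/121)m)
  22m^3-78m^2+36m = (-(1331/840)m+121/140)(-(1680/121)m^2+(5040/121)m) + (0)
Last nonzero remainder: -(1680/121)m^2+(5040/121)m. Dividing through by -1680/121 gives the monic gcd m^2-3m.

m^2-3m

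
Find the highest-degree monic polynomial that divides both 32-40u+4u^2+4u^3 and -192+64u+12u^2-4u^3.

Euclidean algorithm in ℚ[u]:
  4u^3+4u^2-40u+32 = (-1)(-4u^3+12u^2+64u-192) + (16u^2+24u-160)
  -4u^3+12u^2+64u-192 = (-(1/4)u+9/8)(16u^2+24u-160) + (-3u-12)
  16u^2+24u-160 = (-(16/3)u+40/3)(-3u-12) + (0)
Last nonzero remainder: -3u-12. Dividing through by -3 gives the monic gcd u+4.

4+u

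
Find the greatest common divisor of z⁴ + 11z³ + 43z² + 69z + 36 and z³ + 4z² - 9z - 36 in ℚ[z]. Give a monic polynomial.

z² + 7z + 12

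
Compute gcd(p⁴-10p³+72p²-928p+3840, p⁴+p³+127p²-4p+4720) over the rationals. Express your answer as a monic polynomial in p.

p²+4p+80

Apply the Euclidean algorithm:
  p⁴-10p³+72p²-928p+3840 = (p⁴+p³+127p²-4p+4720) + (-11p³-55p²-924p-880)
  p⁴+p³+127p²-4p+4720 = (-(1/11)p+4/11)(-11p³-55p²-924p-880) + (63p²+252p+5040)
  -11p³-55p²-924p-880 = (-(11/63)p-11/63)(63p²+252p+5040) + (0)
Last nonzero remainder: 63p²+252p+5040. Dividing through by 63 gives the monic gcd p²+4p+80.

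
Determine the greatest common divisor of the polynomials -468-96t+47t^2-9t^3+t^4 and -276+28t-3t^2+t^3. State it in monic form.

Repeated division with remainder:
  t^4-9t^3+47t^2-96t-468 = (t-6)(t^3-3t^2+28t-276) + (t^2+348t-2124)
  t^3-3t^2+28t-276 = (t-351)(t^2+348t-2124) + (124300t-745800)
  t^2+348t-2124 = ((1/124300)t+177/62150)(124300t-745800) + (0)
Last nonzero remainder: 124300t-745800. Dividing through by 124300 gives the monic gcd t-6.

-6+t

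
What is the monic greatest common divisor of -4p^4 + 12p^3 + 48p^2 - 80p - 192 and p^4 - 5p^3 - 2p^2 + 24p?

p^3 - 5p^2 - 2p + 24

By polynomial division,
  -4p^4 + 12p^3 + 48p^2 - 80p - 192 = (-4)(p^4 - 5p^3 - 2p^2 + 24p) + (-8p^3 + 40p^2 + 16p - 192)
  p^4 - 5p^3 - 2p^2 + 24p = (-(1/8)p)(-8p^3 + 40p^2 + 16p - 192) + (0)
Last nonzero remainder: -8p^3 + 40p^2 + 16p - 192. Dividing through by -8 gives the monic gcd p^3 - 5p^2 - 2p + 24.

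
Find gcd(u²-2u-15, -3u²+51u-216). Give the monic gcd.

1

Apply the Euclidean algorithm:
  u²-2u-15 = (-1/3)(-3u²+51u-216) + (15u-87)
  -3u²+51u-216 = (-(1/5)u+56/25)(15u-87) + (-528/25)
  15u-87 = (-(125/176)u+725/176)(-528/25) + (0)
The last nonzero remainder is the constant -528/25, so the polynomials are coprime and gcd = 1.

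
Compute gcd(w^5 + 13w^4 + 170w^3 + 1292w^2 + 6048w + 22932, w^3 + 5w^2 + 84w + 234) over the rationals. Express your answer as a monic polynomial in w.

w^2 + 2w + 78

Apply the Euclidean algorithm:
  w^5 + 13w^4 + 170w^3 + 1292w^2 + 6048w + 22932 = (w^2 + 8w + 46)(w^3 + 5w^2 + 84w + 234) + (156w^2 + 312w + 12168)
  w^3 + 5w^2 + 84w + 234 = ((1/156)w + 1/52)(156w^2 + 312w + 12168) + (0)
Last nonzero remainder: 156w^2 + 312w + 12168. Dividing through by 156 gives the monic gcd w^2 + 2w + 78.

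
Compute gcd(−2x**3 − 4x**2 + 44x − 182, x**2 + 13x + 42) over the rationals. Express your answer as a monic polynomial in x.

x + 7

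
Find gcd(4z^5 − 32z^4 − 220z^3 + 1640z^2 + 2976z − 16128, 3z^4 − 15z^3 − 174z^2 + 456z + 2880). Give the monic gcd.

By polynomial division,
  4z^5 − 32z^4 − 220z^3 + 1640z^2 + 2976z − 16128 = ((4/3)z − 4)(3z^4 − 15z^3 − 174z^2 + 456z + 2880) + (−48z^3 + 336z^2 + 960z − 4608)
  3z^4 − 15z^3 − 174z^2 + 456z + 2880 = (−(1/16)z − 1/8)(−48z^3 + 336z^2 + 960z − 4608) + (−72z^2 + 288z + 2304)
  −48z^3 + 336z^2 + 960z − 4608 = ((2/3)z − 2)(−72z^2 + 288z + 2304) + (0)
Last nonzero remainder: −72z^2 + 288z + 2304. Dividing through by −72 gives the monic gcd z^2 − 4z − 32.

z^2 − 4z − 32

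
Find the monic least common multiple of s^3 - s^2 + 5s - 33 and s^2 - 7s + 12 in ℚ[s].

Apply the Euclidean algorithm:
  s^3 - s^2 + 5s - 33 = (s + 6)(s^2 - 7s + 12) + (35s - 105)
  s^2 - 7s + 12 = ((1/35)s - 4/35)(35s - 105) + (0)
Last nonzero remainder: 35s - 105. Dividing through by 35 gives the monic gcd s - 3.
Then lcm(f, g) = f·g / gcd(f, g); expanding and making the result monic gives the answer.

s^4 - 5s^3 + 9s^2 - 53s + 132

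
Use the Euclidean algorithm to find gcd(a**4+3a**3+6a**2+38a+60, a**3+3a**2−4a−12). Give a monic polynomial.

By polynomial division,
  a**4+3a**3+6a**2+38a+60 = (a)(a**3+3a**2−4a−12) + (10a**2+50a+60)
  a**3+3a**2−4a−12 = ((1/10)a−1/5)(10a**2+50a+60) + (0)
Last nonzero remainder: 10a**2+50a+60. Dividing through by 10 gives the monic gcd a**2+5a+6.

a**2+5a+6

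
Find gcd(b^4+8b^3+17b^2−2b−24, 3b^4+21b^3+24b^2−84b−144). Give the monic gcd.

By polynomial division,
  b^4+8b^3+17b^2−2b−24 = (1/3)(3b^4+21b^3+24b^2−84b−144) + (b^3+9b^2+26b+24)
  3b^4+21b^3+24b^2−84b−144 = (3b−6)(b^3+9b^2+26b+24) + (0)
The last nonzero remainder b^3+9b^2+26b+24 is already monic.

b^3+9b^2+26b+24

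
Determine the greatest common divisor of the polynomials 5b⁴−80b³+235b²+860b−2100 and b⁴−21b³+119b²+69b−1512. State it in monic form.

b²−4b−21

Repeated division with remainder:
  5b⁴−80b³+235b²+860b−2100 = (5)(b⁴−21b³+119b²+69b−1512) + (25b³−360b²+515b+5460)
  b⁴−21b³+119b²+69b−1512 = ((1/25)b−33/125)(25b³−360b²+515b+5460) + ((84/25)b²−(336/25)b−1764/25)
  25b³−360b²+515b+5460 = ((625/84)b−1625/21)((84/25)b²−(336/25)b−1764/25) + (0)
Last nonzero remainder: (84/25)b²−(336/25)b−1764/25. Dividing through by 84/25 gives the monic gcd b²−4b−21.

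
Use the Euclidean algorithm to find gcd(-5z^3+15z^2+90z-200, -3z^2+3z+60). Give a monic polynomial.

z^2-z-20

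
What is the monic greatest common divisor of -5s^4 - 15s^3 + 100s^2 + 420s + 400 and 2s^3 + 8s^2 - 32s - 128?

s + 4

Euclidean algorithm in ℚ[s]:
  -5s^4 - 15s^3 + 100s^2 + 420s + 400 = (-(5/2)s + 5/2)(2s^3 + 8s^2 - 32s - 128) + (180s + 720)
  2s^3 + 8s^2 - 32s - 128 = ((1/90)s^2 - 8/45)(180s + 720) + (0)
Last nonzero remainder: 180s + 720. Dividing through by 180 gives the monic gcd s + 4.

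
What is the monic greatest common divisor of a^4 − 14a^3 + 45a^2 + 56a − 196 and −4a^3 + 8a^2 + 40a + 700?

a − 7

Repeated division with remainder:
  a^4 − 14a^3 + 45a^2 + 56a − 196 = (−(1/4)a + 3)(−4a^3 + 8a^2 + 40a + 700) + (31a^2 + 111a − 2296)
  −4a^3 + 8a^2 + 40a + 700 = (−(4/31)a + 692/961)(31a^2 + 111a − 2296) + (−(323076/961)a + 2261532/961)
  31a^2 + 111a − 2296 = (−(29791/323076)a − 78802/80769)(−(323076/961)a + 2261532/961) + (0)
Last nonzero remainder: −(323076/961)a + 2261532/961. Dividing through by −323076/961 gives the monic gcd a − 7.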